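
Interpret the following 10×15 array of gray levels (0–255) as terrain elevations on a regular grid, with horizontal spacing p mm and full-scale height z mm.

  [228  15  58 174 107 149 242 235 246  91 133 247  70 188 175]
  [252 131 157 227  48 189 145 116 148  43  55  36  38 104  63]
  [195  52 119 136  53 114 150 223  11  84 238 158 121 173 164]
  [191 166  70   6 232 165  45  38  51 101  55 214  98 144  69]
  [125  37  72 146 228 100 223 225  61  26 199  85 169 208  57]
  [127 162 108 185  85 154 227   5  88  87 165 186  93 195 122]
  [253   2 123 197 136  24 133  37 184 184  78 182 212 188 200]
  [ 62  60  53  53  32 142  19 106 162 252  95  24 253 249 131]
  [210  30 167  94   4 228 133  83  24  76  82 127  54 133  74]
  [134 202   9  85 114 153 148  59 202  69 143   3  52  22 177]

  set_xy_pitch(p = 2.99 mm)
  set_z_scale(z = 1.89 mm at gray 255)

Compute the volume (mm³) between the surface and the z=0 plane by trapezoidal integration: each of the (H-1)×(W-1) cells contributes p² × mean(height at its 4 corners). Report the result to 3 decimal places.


height_mm = gray/255 × 1.89; cell vol = 2.99² × mean(4 corners)
unit = 2.99² × 1.89 / (4×255) = 0.0165655 mm³ per gray-sum
row 0: Σ corner-gray over 14 cells = 7502  → 124.2742
row 1: Σ corner-gray over 14 cells = 6812  → 112.8440
row 2: Σ corner-gray over 14 cells = 6653  → 110.2101
row 3: Σ corner-gray over 14 cells = 6770  → 112.1483
row 4: Σ corner-gray over 14 cells = 7469  → 123.7276
row 5: Σ corner-gray over 14 cells = 7542  → 124.9368
row 6: Σ corner-gray over 14 cells = 7006  → 116.0577
row 7: Σ corner-gray over 14 cells = 5947  → 98.5149
row 8: Σ corner-gray over 14 cells = 5587  → 92.5513
Σ rows: total corner-gray = 61288  → 1015.2651 mm³

1015.265


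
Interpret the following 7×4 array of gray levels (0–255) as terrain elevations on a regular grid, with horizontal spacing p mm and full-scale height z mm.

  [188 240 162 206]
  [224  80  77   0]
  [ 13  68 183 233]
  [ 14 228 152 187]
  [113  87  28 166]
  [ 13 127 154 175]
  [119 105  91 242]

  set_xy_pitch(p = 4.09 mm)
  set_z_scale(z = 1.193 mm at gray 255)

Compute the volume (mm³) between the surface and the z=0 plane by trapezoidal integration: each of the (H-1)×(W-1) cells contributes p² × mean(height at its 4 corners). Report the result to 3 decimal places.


height_mm = gray/255 × 1.193; cell vol = 4.09² × mean(4 corners)
unit = 4.09² × 1.193 / (4×255) = 0.0195653 mm³ per gray-sum
row 0: Σ corner-gray over 3 cells = 1736  → 33.9654
row 1: Σ corner-gray over 3 cells = 1286  → 25.1610
row 2: Σ corner-gray over 3 cells = 1709  → 33.4371
row 3: Σ corner-gray over 3 cells = 1470  → 28.7610
row 4: Σ corner-gray over 3 cells = 1259  → 24.6327
row 5: Σ corner-gray over 3 cells = 1503  → 29.4067
Σ rows: total corner-gray = 8963  → 175.3639 mm³

175.364


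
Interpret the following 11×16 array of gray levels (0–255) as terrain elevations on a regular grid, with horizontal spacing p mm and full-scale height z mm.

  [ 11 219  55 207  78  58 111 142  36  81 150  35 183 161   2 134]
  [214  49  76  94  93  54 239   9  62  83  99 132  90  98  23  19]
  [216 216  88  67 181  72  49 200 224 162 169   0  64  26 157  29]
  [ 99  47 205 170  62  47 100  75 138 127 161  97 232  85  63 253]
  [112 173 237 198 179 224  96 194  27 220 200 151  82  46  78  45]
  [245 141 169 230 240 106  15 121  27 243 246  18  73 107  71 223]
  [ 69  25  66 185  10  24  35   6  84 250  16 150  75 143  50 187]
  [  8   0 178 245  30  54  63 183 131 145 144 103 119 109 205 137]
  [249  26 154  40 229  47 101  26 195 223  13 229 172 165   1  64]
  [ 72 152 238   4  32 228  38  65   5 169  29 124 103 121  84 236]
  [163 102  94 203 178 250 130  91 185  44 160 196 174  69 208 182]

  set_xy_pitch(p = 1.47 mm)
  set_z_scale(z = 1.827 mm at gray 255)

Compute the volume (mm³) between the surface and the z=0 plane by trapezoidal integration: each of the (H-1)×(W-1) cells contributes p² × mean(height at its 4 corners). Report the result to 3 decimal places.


269.391

height_mm = gray/255 × 1.827; cell vol = 1.47² × mean(4 corners)
unit = 1.47² × 1.827 / (4×255) = 0.00387055 mm³ per gray-sum
row 0: Σ corner-gray over 15 cells = 5816  → 22.5111
row 1: Σ corner-gray over 15 cells = 6230  → 24.1135
row 2: Σ corner-gray over 15 cells = 7165  → 27.7325
row 3: Σ corner-gray over 15 cells = 7937  → 30.7206
row 4: Σ corner-gray over 15 cells = 8449  → 32.7023
row 5: Σ corner-gray over 15 cells = 6576  → 25.4528
row 6: Σ corner-gray over 15 cells = 6057  → 23.4439
row 7: Σ corner-gray over 15 cells = 7118  → 27.5506
row 8: Σ corner-gray over 15 cells = 6647  → 25.7276
row 9: Σ corner-gray over 15 cells = 7605  → 29.4356
Σ rows: total corner-gray = 69600  → 269.3905 mm³


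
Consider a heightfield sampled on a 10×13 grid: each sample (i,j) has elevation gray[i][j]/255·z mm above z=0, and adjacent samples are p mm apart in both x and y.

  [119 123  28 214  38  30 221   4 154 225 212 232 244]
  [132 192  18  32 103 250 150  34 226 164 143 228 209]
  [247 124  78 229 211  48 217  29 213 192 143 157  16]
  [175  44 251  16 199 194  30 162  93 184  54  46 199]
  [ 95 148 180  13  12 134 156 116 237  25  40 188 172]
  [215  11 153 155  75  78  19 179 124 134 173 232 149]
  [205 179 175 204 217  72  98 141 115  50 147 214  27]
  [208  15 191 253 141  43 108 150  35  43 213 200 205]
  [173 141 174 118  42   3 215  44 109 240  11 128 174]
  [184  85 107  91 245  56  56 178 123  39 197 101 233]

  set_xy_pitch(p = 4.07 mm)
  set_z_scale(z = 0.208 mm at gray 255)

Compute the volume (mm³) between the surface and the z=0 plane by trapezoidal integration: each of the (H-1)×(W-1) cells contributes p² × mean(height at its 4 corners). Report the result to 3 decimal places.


height_mm = gray/255 × 0.208; cell vol = 4.07² × mean(4 corners)
unit = 4.07² × 0.208 / (4×255) = 0.00337794 mm³ per gray-sum
row 0: Σ corner-gray over 12 cells = 6746  → 22.7876
row 1: Σ corner-gray over 12 cells = 6966  → 23.5307
row 2: Σ corner-gray over 12 cells = 6465  → 21.8384
row 3: Σ corner-gray over 12 cells = 5685  → 19.2036
row 4: Σ corner-gray over 12 cells = 5795  → 19.5752
row 5: Σ corner-gray over 12 cells = 6486  → 21.9093
row 6: Σ corner-gray over 12 cells = 6653  → 22.4734
row 7: Σ corner-gray over 12 cells = 5994  → 20.2474
row 8: Σ corner-gray over 12 cells = 5770  → 19.4907
Σ rows: total corner-gray = 56560  → 191.0563 mm³

191.056


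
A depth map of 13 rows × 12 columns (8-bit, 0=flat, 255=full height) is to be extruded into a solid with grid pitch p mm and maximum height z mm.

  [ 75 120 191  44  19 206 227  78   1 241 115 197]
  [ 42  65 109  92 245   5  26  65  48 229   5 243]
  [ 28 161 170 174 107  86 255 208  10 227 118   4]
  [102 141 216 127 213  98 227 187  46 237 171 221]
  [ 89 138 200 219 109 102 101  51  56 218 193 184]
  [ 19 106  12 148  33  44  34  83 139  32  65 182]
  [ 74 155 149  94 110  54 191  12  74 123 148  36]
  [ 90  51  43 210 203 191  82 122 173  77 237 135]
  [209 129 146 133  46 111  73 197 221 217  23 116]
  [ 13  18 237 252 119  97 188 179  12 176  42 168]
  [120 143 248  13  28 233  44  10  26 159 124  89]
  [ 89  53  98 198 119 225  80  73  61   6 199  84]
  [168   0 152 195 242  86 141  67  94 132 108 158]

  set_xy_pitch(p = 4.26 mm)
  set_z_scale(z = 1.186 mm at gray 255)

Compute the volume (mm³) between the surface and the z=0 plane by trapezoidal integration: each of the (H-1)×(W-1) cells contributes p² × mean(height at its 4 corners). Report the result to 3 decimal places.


height_mm = gray/255 × 1.186; cell vol = 4.26² × mean(4 corners)
unit = 4.26² × 1.186 / (4×255) = 0.021101 mm³ per gray-sum
row 0: Σ corner-gray over 11 cells = 4819  → 101.6859
row 1: Σ corner-gray over 11 cells = 5127  → 108.1850
row 2: Σ corner-gray over 11 cells = 6713  → 141.6512
row 3: Σ corner-gray over 11 cells = 6696  → 141.2925
row 4: Σ corner-gray over 11 cells = 4640  → 97.9088
row 5: Σ corner-gray over 11 cells = 3923  → 82.7794
row 6: Σ corner-gray over 11 cells = 5333  → 112.5318
row 7: Σ corner-gray over 11 cells = 5920  → 124.9181
row 8: Σ corner-gray over 11 cells = 5738  → 121.0777
row 9: Σ corner-gray over 11 cells = 5086  → 107.3199
row 10: Σ corner-gray over 11 cells = 4662  → 98.3730
row 11: Σ corner-gray over 11 cells = 5157  → 108.8180
Σ rows: total corner-gray = 63814  → 1346.5413 mm³

1346.541


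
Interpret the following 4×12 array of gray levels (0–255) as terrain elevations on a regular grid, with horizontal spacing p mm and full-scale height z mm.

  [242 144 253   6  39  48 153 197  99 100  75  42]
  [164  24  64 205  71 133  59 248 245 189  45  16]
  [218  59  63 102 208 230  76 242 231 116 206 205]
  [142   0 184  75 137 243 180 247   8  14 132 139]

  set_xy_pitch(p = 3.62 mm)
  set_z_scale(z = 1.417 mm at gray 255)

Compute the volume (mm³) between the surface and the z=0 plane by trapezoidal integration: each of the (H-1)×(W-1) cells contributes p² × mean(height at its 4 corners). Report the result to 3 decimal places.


height_mm = gray/255 × 1.417; cell vol = 3.62² × mean(4 corners)
unit = 3.62² × 1.417 / (4×255) = 0.0182048 mm³ per gray-sum
row 0: Σ corner-gray over 11 cells = 5258  → 95.7210
row 1: Σ corner-gray over 11 cells = 6235  → 113.5072
row 2: Σ corner-gray over 11 cells = 6210  → 113.0520
Σ rows: total corner-gray = 17703  → 322.2802 mm³

322.280


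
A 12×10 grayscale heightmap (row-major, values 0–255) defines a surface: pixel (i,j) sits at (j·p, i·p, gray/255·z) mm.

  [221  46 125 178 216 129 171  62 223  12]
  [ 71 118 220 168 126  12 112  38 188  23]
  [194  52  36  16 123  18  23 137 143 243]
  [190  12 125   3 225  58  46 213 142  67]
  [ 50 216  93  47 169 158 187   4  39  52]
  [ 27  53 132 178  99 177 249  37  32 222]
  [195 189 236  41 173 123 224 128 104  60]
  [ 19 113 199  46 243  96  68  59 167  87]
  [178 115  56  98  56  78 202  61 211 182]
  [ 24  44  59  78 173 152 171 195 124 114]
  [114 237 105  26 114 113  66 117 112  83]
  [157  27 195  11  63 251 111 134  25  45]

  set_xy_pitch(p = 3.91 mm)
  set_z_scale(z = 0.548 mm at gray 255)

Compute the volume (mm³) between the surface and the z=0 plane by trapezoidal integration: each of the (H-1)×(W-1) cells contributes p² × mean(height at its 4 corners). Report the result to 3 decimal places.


height_mm = gray/255 × 0.548; cell vol = 3.91² × mean(4 corners)
unit = 3.91² × 0.548 / (4×255) = 0.00821361 mm³ per gray-sum
row 0: Σ corner-gray over 9 cells = 4591  → 37.7087
row 1: Σ corner-gray over 9 cells = 3591  → 29.4951
row 2: Σ corner-gray over 9 cells = 3438  → 28.2384
row 3: Σ corner-gray over 9 cells = 3833  → 31.4828
row 4: Σ corner-gray over 9 cells = 4091  → 33.6019
row 5: Σ corner-gray over 9 cells = 4854  → 39.8688
row 6: Σ corner-gray over 9 cells = 4779  → 39.2528
row 7: Σ corner-gray over 9 cells = 4202  → 34.5136
row 8: Σ corner-gray over 9 cells = 4244  → 34.8585
row 9: Σ corner-gray over 9 cells = 4107  → 33.7333
row 10: Σ corner-gray over 9 cells = 3813  → 31.3185
Σ rows: total corner-gray = 45543  → 374.0723 mm³

374.072


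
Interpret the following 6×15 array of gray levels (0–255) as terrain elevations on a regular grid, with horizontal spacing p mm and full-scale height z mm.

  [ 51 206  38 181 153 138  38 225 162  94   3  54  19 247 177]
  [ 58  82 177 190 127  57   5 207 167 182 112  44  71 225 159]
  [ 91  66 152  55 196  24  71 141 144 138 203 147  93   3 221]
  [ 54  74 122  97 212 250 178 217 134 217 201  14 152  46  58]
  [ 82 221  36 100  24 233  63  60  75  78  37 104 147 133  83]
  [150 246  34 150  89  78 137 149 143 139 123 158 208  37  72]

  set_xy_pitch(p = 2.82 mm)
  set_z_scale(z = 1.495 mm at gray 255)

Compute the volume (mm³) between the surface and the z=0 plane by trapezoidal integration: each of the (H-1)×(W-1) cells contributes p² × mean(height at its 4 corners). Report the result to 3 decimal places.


height_mm = gray/255 × 1.495; cell vol = 2.82² × mean(4 corners)
unit = 2.82² × 1.495 / (4×255) = 0.0116557 mm³ per gray-sum
row 0: Σ corner-gray over 14 cells = 6853  → 79.8767
row 1: Σ corner-gray over 14 cells = 6687  → 77.9418
row 2: Σ corner-gray over 14 cells = 7118  → 82.9654
row 3: Σ corner-gray over 14 cells = 6727  → 78.4081
row 4: Σ corner-gray over 14 cells = 6391  → 74.4917
Σ rows: total corner-gray = 33776  → 393.6837 mm³

393.684


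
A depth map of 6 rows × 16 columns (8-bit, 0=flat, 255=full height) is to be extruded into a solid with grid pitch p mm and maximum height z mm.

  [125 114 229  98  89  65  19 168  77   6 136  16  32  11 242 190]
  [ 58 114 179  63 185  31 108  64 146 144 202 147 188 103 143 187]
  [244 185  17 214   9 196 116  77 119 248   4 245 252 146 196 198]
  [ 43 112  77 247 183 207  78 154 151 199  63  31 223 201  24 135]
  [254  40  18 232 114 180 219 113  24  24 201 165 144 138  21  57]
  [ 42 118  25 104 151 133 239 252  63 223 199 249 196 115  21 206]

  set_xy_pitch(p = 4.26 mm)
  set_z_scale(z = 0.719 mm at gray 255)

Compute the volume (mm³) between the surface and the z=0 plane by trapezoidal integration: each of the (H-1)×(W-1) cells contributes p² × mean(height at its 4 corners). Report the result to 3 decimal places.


height_mm = gray/255 × 0.719; cell vol = 4.26² × mean(4 corners)
unit = 4.26² × 0.719 / (4×255) = 0.0127923 mm³ per gray-sum
row 0: Σ corner-gray over 15 cells = 6798  → 86.9619
row 1: Σ corner-gray over 15 cells = 8369  → 107.0586
row 2: Σ corner-gray over 15 cells = 8568  → 109.6042
row 3: Σ corner-gray over 15 cells = 7655  → 97.9249
row 4: Σ corner-gray over 15 cells = 8001  → 102.3510
Σ rows: total corner-gray = 39391  → 503.9007 mm³

503.901


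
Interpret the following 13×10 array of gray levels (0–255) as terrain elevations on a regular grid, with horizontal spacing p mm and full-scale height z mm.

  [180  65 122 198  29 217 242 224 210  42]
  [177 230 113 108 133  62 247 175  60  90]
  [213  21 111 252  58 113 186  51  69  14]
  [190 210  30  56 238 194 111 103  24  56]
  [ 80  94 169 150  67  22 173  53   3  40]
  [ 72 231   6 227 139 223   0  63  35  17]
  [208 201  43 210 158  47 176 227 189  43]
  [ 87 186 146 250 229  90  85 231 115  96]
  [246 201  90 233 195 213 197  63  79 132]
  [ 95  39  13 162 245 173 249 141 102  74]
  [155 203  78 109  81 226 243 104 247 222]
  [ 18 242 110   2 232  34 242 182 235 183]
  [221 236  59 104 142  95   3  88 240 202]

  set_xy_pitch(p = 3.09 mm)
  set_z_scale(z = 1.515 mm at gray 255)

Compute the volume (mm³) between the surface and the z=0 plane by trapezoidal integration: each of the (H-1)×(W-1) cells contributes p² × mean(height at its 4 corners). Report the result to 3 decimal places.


834.468

height_mm = gray/255 × 1.515; cell vol = 3.09² × mean(4 corners)
unit = 3.09² × 1.515 / (4×255) = 0.0141817 mm³ per gray-sum
row 0: Σ corner-gray over 9 cells = 5359  → 75.9999
row 1: Σ corner-gray over 9 cells = 4472  → 63.4207
row 2: Σ corner-gray over 9 cells = 4127  → 58.5280
row 3: Σ corner-gray over 9 cells = 3760  → 53.3233
row 4: Σ corner-gray over 9 cells = 3519  → 49.9055
row 5: Σ corner-gray over 9 cells = 4690  → 66.5123
row 6: Σ corner-gray over 9 cells = 5600  → 79.4177
row 7: Σ corner-gray over 9 cells = 5767  → 81.7861
row 8: Σ corner-gray over 9 cells = 5337  → 75.6879
row 9: Σ corner-gray over 9 cells = 5376  → 76.2410
row 10: Σ corner-gray over 9 cells = 5718  → 81.0912
row 11: Σ corner-gray over 9 cells = 5116  → 72.5538
Σ rows: total corner-gray = 58841  → 834.4676 mm³


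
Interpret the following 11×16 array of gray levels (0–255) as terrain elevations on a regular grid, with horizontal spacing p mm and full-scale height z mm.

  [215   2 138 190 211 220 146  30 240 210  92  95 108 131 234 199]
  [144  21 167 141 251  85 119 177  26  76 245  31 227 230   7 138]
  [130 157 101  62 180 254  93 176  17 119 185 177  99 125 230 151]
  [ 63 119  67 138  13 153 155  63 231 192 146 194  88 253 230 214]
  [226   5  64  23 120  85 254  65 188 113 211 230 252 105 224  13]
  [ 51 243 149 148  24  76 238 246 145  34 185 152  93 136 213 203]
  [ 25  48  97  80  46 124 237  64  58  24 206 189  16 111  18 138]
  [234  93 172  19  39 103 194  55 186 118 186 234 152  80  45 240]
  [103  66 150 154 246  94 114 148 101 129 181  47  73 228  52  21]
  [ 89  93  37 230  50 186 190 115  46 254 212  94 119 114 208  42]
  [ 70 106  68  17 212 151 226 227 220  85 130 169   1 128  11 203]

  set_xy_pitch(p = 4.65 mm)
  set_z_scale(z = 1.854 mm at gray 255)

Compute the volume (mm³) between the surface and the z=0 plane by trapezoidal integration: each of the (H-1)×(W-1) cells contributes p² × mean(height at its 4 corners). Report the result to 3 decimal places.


height_mm = gray/255 × 1.854; cell vol = 4.65² × mean(4 corners)
unit = 4.65² × 1.854 / (4×255) = 0.0393021 mm³ per gray-sum
row 0: Σ corner-gray over 15 cells = 8396  → 329.9802
row 1: Σ corner-gray over 15 cells = 8119  → 319.0935
row 2: Σ corner-gray over 15 cells = 8592  → 337.6834
row 3: Σ corner-gray over 15 cells = 8478  → 333.2030
row 4: Σ corner-gray over 15 cells = 8535  → 335.4432
row 5: Σ corner-gray over 15 cells = 7217  → 283.6431
row 6: Σ corner-gray over 15 cells = 6625  → 260.3762
row 7: Σ corner-gray over 15 cells = 7516  → 295.3944
row 8: Σ corner-gray over 15 cells = 7717  → 303.2941
row 9: Σ corner-gray over 15 cells = 7802  → 306.6348
Σ rows: total corner-gray = 78997  → 3104.7459 mm³

3104.746


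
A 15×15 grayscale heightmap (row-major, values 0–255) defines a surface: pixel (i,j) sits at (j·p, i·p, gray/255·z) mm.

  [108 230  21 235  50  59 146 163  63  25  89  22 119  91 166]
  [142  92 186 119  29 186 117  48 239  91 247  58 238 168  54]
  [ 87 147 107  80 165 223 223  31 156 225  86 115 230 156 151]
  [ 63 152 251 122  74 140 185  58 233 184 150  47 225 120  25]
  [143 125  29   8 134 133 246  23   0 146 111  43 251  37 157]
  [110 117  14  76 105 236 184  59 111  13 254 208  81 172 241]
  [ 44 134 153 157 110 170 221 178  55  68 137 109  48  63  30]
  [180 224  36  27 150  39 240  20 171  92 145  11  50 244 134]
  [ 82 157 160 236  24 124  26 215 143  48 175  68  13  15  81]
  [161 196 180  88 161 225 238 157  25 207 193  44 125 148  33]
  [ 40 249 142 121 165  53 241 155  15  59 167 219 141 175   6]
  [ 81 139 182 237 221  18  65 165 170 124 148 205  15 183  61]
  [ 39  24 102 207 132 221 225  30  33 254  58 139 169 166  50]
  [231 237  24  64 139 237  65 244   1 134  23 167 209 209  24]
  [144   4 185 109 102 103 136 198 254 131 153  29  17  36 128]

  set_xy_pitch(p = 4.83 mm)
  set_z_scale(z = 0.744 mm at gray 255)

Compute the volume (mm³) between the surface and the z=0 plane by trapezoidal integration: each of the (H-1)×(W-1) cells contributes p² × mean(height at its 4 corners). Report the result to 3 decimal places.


height_mm = gray/255 × 0.744; cell vol = 4.83² × mean(4 corners)
unit = 4.83² × 0.744 / (4×255) = 0.0170164 mm³ per gray-sum
row 0: Σ corner-gray over 14 cells = 6732  → 114.5542
row 1: Σ corner-gray over 14 cells = 7958  → 135.4163
row 2: Σ corner-gray over 14 cells = 8096  → 137.7646
row 3: Σ corner-gray over 14 cells = 6842  → 116.4260
row 4: Σ corner-gray over 14 cells = 6483  → 110.3172
row 5: Σ corner-gray over 14 cells = 6891  → 117.2598
row 6: Σ corner-gray over 14 cells = 6492  → 110.4703
row 7: Σ corner-gray over 14 cells = 6183  → 105.2122
row 8: Σ corner-gray over 14 cells = 7139  → 121.4799
row 9: Σ corner-gray over 14 cells = 8018  → 136.4373
row 10: Σ corner-gray over 14 cells = 7736  → 131.6387
row 11: Σ corner-gray over 14 cells = 7495  → 127.5377
row 12: Σ corner-gray over 14 cells = 7370  → 125.4107
row 13: Σ corner-gray over 14 cells = 6947  → 118.2128
Σ rows: total corner-gray = 100382  → 1708.1377 mm³

1708.138


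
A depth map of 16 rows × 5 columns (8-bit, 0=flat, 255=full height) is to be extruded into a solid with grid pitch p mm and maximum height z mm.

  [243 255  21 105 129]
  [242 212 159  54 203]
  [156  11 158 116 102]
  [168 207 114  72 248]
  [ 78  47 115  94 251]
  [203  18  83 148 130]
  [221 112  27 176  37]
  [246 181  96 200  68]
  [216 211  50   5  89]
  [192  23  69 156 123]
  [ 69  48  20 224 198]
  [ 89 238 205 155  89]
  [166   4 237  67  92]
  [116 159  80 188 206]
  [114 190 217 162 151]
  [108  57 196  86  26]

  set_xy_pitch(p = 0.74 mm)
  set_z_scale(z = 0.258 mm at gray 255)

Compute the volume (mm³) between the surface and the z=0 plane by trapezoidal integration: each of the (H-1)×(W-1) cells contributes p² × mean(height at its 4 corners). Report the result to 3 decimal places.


height_mm = gray/255 × 0.258; cell vol = 0.74² × mean(4 corners)
unit = 0.74² × 0.258 / (4×255) = 0.000138511 mm³ per gray-sum
row 0: Σ corner-gray over 4 cells = 2429  → 0.3364
row 1: Σ corner-gray over 4 cells = 2123  → 0.2941
row 2: Σ corner-gray over 4 cells = 2030  → 0.2812
row 3: Σ corner-gray over 4 cells = 2043  → 0.2830
row 4: Σ corner-gray over 4 cells = 1672  → 0.2316
row 5: Σ corner-gray over 4 cells = 1719  → 0.2381
row 6: Σ corner-gray over 4 cells = 2156  → 0.2986
row 7: Σ corner-gray over 4 cells = 2105  → 0.2916
row 8: Σ corner-gray over 4 cells = 1648  → 0.2283
row 9: Σ corner-gray over 4 cells = 1662  → 0.2302
row 10: Σ corner-gray over 4 cells = 2225  → 0.3082
row 11: Σ corner-gray over 4 cells = 2248  → 0.3114
row 12: Σ corner-gray over 4 cells = 2050  → 0.2839
row 13: Σ corner-gray over 4 cells = 2579  → 0.3572
row 14: Σ corner-gray over 4 cells = 2215  → 0.3068
Σ rows: total corner-gray = 30904  → 4.2805 mm³

4.281


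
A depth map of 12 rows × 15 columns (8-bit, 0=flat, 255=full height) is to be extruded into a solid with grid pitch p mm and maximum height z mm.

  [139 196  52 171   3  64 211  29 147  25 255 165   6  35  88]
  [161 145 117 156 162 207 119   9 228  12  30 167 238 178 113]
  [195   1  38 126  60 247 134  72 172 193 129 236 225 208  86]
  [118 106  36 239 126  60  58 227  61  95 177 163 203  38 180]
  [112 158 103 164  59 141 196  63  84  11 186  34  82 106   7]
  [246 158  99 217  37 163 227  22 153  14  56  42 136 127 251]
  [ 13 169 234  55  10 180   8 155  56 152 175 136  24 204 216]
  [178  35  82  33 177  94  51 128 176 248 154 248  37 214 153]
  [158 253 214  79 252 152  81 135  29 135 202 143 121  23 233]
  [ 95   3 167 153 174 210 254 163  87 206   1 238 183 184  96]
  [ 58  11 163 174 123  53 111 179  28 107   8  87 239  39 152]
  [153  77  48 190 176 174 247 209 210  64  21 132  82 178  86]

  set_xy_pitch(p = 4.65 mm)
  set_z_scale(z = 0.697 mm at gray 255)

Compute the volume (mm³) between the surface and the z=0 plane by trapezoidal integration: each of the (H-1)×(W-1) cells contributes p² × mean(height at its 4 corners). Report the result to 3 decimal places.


height_mm = gray/255 × 0.697; cell vol = 4.65² × mean(4 corners)
unit = 4.65² × 0.697 / (4×255) = 0.0147754 mm³ per gray-sum
row 0: Σ corner-gray over 14 cells = 6755  → 99.8077
row 1: Σ corner-gray over 14 cells = 7773  → 114.8490
row 2: Σ corner-gray over 14 cells = 7439  → 109.9140
row 3: Σ corner-gray over 14 cells = 6369  → 94.1044
row 4: Σ corner-gray over 14 cells = 6292  → 92.9667
row 5: Σ corner-gray over 14 cells = 6744  → 99.6451
row 6: Σ corner-gray over 14 cells = 7030  → 103.8709
row 7: Σ corner-gray over 14 cells = 7714  → 113.9772
row 8: Σ corner-gray over 14 cells = 8266  → 122.1332
row 9: Σ corner-gray over 14 cells = 7091  → 104.7722
row 10: Σ corner-gray over 14 cells = 6709  → 99.1280
Σ rows: total corner-gray = 78182  → 1155.1684 mm³

1155.168


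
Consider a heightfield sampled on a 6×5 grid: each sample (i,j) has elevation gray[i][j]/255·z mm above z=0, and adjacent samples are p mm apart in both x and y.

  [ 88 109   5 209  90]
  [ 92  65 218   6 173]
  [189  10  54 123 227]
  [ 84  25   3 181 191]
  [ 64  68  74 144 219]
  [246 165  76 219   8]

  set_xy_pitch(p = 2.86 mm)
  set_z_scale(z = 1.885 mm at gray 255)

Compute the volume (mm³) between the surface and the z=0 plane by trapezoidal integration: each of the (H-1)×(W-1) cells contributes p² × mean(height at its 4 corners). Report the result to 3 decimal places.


126.372

height_mm = gray/255 × 1.885; cell vol = 2.86² × mean(4 corners)
unit = 2.86² × 1.885 / (4×255) = 0.0151162 mm³ per gray-sum
row 0: Σ corner-gray over 4 cells = 1667  → 25.1987
row 1: Σ corner-gray over 4 cells = 1633  → 24.6848
row 2: Σ corner-gray over 4 cells = 1483  → 22.4174
row 3: Σ corner-gray over 4 cells = 1548  → 23.3999
row 4: Σ corner-gray over 4 cells = 2029  → 30.6708
Σ rows: total corner-gray = 8360  → 126.3716 mm³


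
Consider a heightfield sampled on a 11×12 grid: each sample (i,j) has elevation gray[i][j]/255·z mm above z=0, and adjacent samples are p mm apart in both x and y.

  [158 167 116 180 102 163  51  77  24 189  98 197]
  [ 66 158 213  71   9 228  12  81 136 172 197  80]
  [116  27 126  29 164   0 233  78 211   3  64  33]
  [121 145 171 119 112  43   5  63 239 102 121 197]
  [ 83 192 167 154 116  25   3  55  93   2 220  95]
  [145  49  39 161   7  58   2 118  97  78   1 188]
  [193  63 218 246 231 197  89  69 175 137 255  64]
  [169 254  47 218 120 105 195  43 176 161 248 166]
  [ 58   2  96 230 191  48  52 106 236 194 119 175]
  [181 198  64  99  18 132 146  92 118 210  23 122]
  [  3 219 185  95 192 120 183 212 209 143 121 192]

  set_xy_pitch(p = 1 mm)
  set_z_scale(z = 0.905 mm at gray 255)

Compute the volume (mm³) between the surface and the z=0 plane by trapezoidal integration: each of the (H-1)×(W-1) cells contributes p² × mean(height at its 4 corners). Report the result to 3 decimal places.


height_mm = gray/255 × 0.905; cell vol = 1² × mean(4 corners)
unit = 1² × 0.905 / (4×255) = 0.000887255 mm³ per gray-sum
row 0: Σ corner-gray over 11 cells = 5389  → 4.7814
row 1: Σ corner-gray over 11 cells = 4719  → 4.1870
row 2: Σ corner-gray over 11 cells = 4577  → 4.0610
row 3: Σ corner-gray over 11 cells = 4790  → 4.2500
row 4: Σ corner-gray over 11 cells = 3785  → 3.3583
row 5: Σ corner-gray over 11 cells = 5170  → 4.5871
row 6: Σ corner-gray over 11 cells = 7086  → 6.2871
row 7: Σ corner-gray over 11 cells = 6250  → 5.5453
row 8: Σ corner-gray over 11 cells = 5284  → 4.6883
row 9: Σ corner-gray over 11 cells = 6056  → 5.3732
Σ rows: total corner-gray = 53106  → 47.1186 mm³

47.119


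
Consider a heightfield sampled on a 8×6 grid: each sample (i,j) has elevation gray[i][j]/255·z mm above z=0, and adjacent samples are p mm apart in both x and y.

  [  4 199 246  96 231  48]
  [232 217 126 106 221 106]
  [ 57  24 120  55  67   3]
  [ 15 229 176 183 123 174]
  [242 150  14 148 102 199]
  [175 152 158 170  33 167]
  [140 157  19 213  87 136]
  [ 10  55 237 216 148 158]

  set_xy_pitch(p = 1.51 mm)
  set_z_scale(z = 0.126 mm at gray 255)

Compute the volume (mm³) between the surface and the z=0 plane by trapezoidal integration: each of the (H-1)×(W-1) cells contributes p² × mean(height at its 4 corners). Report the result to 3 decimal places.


5.230

height_mm = gray/255 × 0.126; cell vol = 1.51² × mean(4 corners)
unit = 1.51² × 0.126 / (4×255) = 0.000281659 mm³ per gray-sum
row 0: Σ corner-gray over 5 cells = 3274  → 0.9222
row 1: Σ corner-gray over 5 cells = 2270  → 0.6394
row 2: Σ corner-gray over 5 cells = 2203  → 0.6205
row 3: Σ corner-gray over 5 cells = 2880  → 0.8112
row 4: Σ corner-gray over 5 cells = 2637  → 0.7427
row 5: Σ corner-gray over 5 cells = 2596  → 0.7312
row 6: Σ corner-gray over 5 cells = 2708  → 0.7627
Σ rows: total corner-gray = 18568  → 5.2299 mm³


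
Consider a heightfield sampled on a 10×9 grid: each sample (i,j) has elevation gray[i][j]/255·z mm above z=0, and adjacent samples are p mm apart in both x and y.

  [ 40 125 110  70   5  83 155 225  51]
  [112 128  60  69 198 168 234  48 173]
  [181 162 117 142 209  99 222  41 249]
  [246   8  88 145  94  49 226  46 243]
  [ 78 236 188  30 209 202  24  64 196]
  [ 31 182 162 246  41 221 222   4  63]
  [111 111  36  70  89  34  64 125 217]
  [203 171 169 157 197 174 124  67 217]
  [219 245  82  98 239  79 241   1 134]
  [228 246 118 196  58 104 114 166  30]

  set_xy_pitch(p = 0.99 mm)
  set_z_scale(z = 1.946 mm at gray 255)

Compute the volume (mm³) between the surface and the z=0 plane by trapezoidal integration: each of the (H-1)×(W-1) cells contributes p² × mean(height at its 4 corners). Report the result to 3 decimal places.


70.818

height_mm = gray/255 × 1.946; cell vol = 0.99² × mean(4 corners)
unit = 0.99² × 1.946 / (4×255) = 0.00186988 mm³ per gray-sum
row 0: Σ corner-gray over 8 cells = 3732  → 6.9784
row 1: Σ corner-gray over 8 cells = 4509  → 8.4313
row 2: Σ corner-gray over 8 cells = 4215  → 7.8815
row 3: Σ corner-gray over 8 cells = 3981  → 7.4440
row 4: Σ corner-gray over 8 cells = 4430  → 8.2836
row 5: Σ corner-gray over 8 cells = 3636  → 6.7989
row 6: Σ corner-gray over 8 cells = 3924  → 7.3374
row 7: Σ corner-gray over 8 cells = 4861  → 9.0895
row 8: Σ corner-gray over 8 cells = 4585  → 8.5734
Σ rows: total corner-gray = 37873  → 70.8179 mm³


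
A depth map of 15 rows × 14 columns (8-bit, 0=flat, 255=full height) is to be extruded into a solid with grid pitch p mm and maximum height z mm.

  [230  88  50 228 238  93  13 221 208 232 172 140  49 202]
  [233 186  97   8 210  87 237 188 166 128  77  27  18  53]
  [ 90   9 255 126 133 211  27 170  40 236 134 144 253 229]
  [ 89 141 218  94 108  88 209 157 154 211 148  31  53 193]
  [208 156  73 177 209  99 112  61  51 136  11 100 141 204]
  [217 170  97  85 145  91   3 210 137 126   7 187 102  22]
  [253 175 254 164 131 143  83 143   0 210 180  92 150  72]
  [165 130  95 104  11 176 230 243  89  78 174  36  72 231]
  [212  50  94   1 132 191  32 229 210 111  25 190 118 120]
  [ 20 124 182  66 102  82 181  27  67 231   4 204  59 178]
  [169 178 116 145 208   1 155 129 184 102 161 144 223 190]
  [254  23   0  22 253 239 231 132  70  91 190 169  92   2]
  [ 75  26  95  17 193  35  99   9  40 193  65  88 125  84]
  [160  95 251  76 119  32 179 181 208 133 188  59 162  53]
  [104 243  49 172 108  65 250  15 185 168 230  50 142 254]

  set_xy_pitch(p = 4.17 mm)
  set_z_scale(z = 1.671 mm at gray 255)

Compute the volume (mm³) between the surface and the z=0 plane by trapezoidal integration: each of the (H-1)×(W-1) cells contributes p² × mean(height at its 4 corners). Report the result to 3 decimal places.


2627.195

height_mm = gray/255 × 1.671; cell vol = 4.17² × mean(4 corners)
unit = 4.17² × 1.671 / (4×255) = 0.0284871 mm³ per gray-sum
row 0: Σ corner-gray over 13 cells = 7040  → 200.5493
row 1: Σ corner-gray over 13 cells = 6939  → 197.6721
row 2: Σ corner-gray over 13 cells = 7301  → 207.9844
row 3: Σ corner-gray over 13 cells = 6570  → 187.1603
row 4: Σ corner-gray over 13 cells = 6023  → 171.5779
row 5: Σ corner-gray over 13 cells = 6734  → 191.8322
row 6: Σ corner-gray over 13 cells = 7047  → 200.7487
row 7: Σ corner-gray over 13 cells = 6370  → 181.4629
row 8: Σ corner-gray over 13 cells = 5954  → 169.6123
row 9: Σ corner-gray over 13 cells = 6707  → 191.0630
row 10: Σ corner-gray over 13 cells = 7131  → 203.1416
row 11: Σ corner-gray over 13 cells = 5409  → 154.0868
row 12: Σ corner-gray over 13 cells = 5708  → 162.6044
row 13: Σ corner-gray over 13 cells = 7291  → 207.6995
Σ rows: total corner-gray = 92224  → 2627.1952 mm³


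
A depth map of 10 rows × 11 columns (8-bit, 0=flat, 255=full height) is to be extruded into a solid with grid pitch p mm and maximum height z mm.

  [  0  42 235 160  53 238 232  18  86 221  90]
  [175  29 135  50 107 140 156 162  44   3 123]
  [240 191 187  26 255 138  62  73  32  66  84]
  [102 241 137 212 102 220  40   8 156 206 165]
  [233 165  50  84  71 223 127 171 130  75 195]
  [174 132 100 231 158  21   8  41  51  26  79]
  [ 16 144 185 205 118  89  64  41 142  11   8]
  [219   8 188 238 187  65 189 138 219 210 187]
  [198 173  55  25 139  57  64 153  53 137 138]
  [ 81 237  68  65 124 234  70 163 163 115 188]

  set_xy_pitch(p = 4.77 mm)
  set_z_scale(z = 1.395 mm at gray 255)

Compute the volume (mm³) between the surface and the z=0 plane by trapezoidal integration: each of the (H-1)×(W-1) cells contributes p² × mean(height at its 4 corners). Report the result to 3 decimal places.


height_mm = gray/255 × 1.395; cell vol = 4.77² × mean(4 corners)
unit = 4.77² × 1.395 / (4×255) = 0.0311179 mm³ per gray-sum
row 0: Σ corner-gray over 10 cells = 4610  → 143.4537
row 1: Σ corner-gray over 10 cells = 4334  → 134.8651
row 2: Σ corner-gray over 10 cells = 5295  → 164.7695
row 3: Σ corner-gray over 10 cells = 5531  → 172.1133
row 4: Σ corner-gray over 10 cells = 4409  → 137.1990
row 5: Σ corner-gray over 10 cells = 3811  → 118.5905
row 6: Σ corner-gray over 10 cells = 5312  → 165.2985
row 7: Σ corner-gray over 10 cells = 5338  → 166.1075
row 8: Σ corner-gray over 10 cells = 4795  → 149.2105
Σ rows: total corner-gray = 43435  → 1351.6076 mm³

1351.608


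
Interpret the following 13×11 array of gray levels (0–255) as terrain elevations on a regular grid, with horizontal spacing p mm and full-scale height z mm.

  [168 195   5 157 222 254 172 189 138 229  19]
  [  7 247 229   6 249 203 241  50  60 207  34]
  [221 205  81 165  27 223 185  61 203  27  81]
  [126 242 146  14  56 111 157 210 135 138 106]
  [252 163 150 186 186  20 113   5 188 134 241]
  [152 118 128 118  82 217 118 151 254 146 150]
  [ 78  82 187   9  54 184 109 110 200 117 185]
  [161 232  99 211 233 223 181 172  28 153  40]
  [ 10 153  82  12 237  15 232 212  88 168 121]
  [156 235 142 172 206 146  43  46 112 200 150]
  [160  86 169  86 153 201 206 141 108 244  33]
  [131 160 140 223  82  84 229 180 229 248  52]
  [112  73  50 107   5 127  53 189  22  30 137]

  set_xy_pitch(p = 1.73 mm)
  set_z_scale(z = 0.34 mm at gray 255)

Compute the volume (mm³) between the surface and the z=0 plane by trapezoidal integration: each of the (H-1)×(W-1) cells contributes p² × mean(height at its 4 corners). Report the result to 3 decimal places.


67.640

height_mm = gray/255 × 0.34; cell vol = 1.73² × mean(4 corners)
unit = 1.73² × 0.34 / (4×255) = 0.000997633 mm³ per gray-sum
row 0: Σ corner-gray over 10 cells = 6334  → 6.3190
row 1: Σ corner-gray over 10 cells = 5681  → 5.6676
row 2: Σ corner-gray over 10 cells = 5306  → 5.2934
row 3: Σ corner-gray over 10 cells = 5433  → 5.4201
row 4: Σ corner-gray over 10 cells = 5749  → 5.7354
row 5: Σ corner-gray over 10 cells = 5333  → 5.3204
row 6: Σ corner-gray over 10 cells = 5632  → 5.6187
row 7: Σ corner-gray over 10 cells = 5794  → 5.7803
row 8: Σ corner-gray over 10 cells = 5439  → 5.4261
row 9: Σ corner-gray over 10 cells = 5891  → 5.8771
row 10: Σ corner-gray over 10 cells = 6314  → 6.2991
row 11: Σ corner-gray over 10 cells = 4894  → 4.8824
Σ rows: total corner-gray = 67800  → 67.6395 mm³


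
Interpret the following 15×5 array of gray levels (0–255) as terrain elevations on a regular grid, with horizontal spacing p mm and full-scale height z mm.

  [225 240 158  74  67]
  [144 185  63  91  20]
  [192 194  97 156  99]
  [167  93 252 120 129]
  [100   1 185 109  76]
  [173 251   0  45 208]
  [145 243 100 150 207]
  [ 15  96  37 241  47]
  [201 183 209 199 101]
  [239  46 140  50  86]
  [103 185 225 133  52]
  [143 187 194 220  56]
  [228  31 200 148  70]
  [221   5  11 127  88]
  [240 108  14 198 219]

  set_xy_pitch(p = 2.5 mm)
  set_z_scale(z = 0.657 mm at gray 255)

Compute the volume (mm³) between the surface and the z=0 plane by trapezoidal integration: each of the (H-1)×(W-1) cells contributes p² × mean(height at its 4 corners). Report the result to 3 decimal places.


height_mm = gray/255 × 0.657; cell vol = 2.5² × mean(4 corners)
unit = 2.5² × 0.657 / (4×255) = 0.00402574 mm³ per gray-sum
row 0: Σ corner-gray over 4 cells = 2078  → 8.3655
row 1: Σ corner-gray over 4 cells = 2027  → 8.1602
row 2: Σ corner-gray over 4 cells = 2411  → 9.7060
row 3: Σ corner-gray over 4 cells = 1992  → 8.0193
row 4: Σ corner-gray over 4 cells = 1739  → 7.0008
row 5: Σ corner-gray over 4 cells = 2311  → 9.3035
row 6: Σ corner-gray over 4 cells = 2148  → 8.6473
row 7: Σ corner-gray over 4 cells = 2294  → 9.2350
row 8: Σ corner-gray over 4 cells = 2281  → 9.1827
row 9: Σ corner-gray over 4 cells = 2038  → 8.2044
row 10: Σ corner-gray over 4 cells = 2642  → 10.6360
row 11: Σ corner-gray over 4 cells = 2457  → 9.8912
row 12: Σ corner-gray over 4 cells = 1651  → 6.6465
row 13: Σ corner-gray over 4 cells = 1694  → 6.8196
Σ rows: total corner-gray = 29763  → 119.8180 mm³

119.818


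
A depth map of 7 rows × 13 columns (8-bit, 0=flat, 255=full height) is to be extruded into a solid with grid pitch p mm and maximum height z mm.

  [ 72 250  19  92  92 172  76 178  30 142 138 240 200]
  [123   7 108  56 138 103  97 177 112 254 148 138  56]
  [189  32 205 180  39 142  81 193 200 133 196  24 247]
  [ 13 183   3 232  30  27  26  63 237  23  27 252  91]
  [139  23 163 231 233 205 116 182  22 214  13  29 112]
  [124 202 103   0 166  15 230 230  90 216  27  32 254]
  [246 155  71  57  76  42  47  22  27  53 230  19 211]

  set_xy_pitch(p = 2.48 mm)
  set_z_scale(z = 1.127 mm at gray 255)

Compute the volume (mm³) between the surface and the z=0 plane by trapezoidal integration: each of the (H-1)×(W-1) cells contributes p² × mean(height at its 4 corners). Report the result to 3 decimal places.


height_mm = gray/255 × 1.127; cell vol = 2.48² × mean(4 corners)
unit = 2.48² × 1.127 / (4×255) = 0.00679559 mm³ per gray-sum
row 0: Σ corner-gray over 12 cells = 5985  → 40.6716
row 1: Σ corner-gray over 12 cells = 6141  → 41.7317
row 2: Σ corner-gray over 12 cells = 5596  → 38.0281
row 3: Σ corner-gray over 12 cells = 5423  → 36.8525
row 4: Σ corner-gray over 12 cells = 6113  → 41.5414
row 5: Σ corner-gray over 12 cells = 5055  → 34.3517
Σ rows: total corner-gray = 34313  → 233.1770 mm³

233.177


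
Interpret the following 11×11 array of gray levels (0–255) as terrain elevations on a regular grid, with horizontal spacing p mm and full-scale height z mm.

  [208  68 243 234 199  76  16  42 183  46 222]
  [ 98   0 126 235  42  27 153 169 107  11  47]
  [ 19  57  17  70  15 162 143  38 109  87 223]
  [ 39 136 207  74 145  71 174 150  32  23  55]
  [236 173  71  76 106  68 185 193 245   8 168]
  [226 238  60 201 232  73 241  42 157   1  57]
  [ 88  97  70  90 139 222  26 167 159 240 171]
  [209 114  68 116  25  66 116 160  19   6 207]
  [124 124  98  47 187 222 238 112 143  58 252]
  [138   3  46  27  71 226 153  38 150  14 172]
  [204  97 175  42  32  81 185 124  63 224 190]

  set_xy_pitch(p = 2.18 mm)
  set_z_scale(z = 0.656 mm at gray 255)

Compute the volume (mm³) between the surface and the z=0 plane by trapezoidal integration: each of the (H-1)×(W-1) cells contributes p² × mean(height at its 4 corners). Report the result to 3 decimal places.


138.671

height_mm = gray/255 × 0.656; cell vol = 2.18² × mean(4 corners)
unit = 2.18² × 0.656 / (4×255) = 0.00305645 mm³ per gray-sum
row 0: Σ corner-gray over 10 cells = 4529  → 13.8426
row 1: Σ corner-gray over 10 cells = 3523  → 10.7679
row 2: Σ corner-gray over 10 cells = 3756  → 11.4800
row 3: Σ corner-gray over 10 cells = 4772  → 14.5854
row 4: Σ corner-gray over 10 cells = 5427  → 16.5873
row 5: Σ corner-gray over 10 cells = 5452  → 16.6637
row 6: Σ corner-gray over 10 cells = 4475  → 13.6776
row 7: Σ corner-gray over 10 cells = 4630  → 14.1513
row 8: Σ corner-gray over 10 cells = 4600  → 14.0596
row 9: Σ corner-gray over 10 cells = 4206  → 12.8554
Σ rows: total corner-gray = 45370  → 138.6709 mm³


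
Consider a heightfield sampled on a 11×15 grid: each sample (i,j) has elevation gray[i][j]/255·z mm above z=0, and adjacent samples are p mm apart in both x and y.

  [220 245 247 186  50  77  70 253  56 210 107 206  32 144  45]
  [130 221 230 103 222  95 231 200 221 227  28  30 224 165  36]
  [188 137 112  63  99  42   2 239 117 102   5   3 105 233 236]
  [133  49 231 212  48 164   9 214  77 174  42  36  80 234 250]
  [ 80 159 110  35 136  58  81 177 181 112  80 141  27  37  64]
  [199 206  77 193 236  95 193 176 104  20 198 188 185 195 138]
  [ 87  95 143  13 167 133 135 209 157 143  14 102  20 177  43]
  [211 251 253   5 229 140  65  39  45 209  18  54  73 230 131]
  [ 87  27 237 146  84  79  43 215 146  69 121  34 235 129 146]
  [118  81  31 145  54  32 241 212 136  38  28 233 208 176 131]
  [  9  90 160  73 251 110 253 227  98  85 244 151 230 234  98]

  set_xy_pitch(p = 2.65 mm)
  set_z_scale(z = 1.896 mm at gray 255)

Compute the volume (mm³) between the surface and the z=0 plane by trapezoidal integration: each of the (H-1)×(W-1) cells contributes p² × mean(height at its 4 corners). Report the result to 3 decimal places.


height_mm = gray/255 × 1.896; cell vol = 2.65² × mean(4 corners)
unit = 2.65² × 1.896 / (4×255) = 0.0130536 mm³ per gray-sum
row 0: Σ corner-gray over 14 cells = 8591  → 112.1434
row 1: Σ corner-gray over 14 cells = 7502  → 97.9280
row 2: Σ corner-gray over 14 cells = 6465  → 84.3914
row 3: Σ corner-gray over 14 cells = 6335  → 82.6945
row 4: Σ corner-gray over 14 cells = 7281  → 95.0432
row 5: Σ corner-gray over 14 cells = 7615  → 99.4031
row 6: Σ corner-gray over 14 cells = 6710  → 87.5896
row 7: Σ corner-gray over 14 cells = 6927  → 90.4222
row 8: Σ corner-gray over 14 cells = 6842  → 89.3127
row 9: Σ corner-gray over 14 cells = 7998  → 104.4026
Σ rows: total corner-gray = 72266  → 943.3306 mm³

943.331
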